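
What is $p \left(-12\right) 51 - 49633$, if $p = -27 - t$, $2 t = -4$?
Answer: $-34333$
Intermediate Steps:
$t = -2$ ($t = \frac{1}{2} \left(-4\right) = -2$)
$p = -25$ ($p = -27 - -2 = -27 + 2 = -25$)
$p \left(-12\right) 51 - 49633 = \left(-25\right) \left(-12\right) 51 - 49633 = 300 \cdot 51 - 49633 = 15300 - 49633 = -34333$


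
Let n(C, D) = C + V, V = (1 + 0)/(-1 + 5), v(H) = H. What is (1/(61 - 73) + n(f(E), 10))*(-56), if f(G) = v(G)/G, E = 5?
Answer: -196/3 ≈ -65.333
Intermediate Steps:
f(G) = 1 (f(G) = G/G = 1)
V = ¼ (V = 1/4 = 1*(¼) = ¼ ≈ 0.25000)
n(C, D) = ¼ + C (n(C, D) = C + ¼ = ¼ + C)
(1/(61 - 73) + n(f(E), 10))*(-56) = (1/(61 - 73) + (¼ + 1))*(-56) = (1/(-12) + 5/4)*(-56) = (-1/12 + 5/4)*(-56) = (7/6)*(-56) = -196/3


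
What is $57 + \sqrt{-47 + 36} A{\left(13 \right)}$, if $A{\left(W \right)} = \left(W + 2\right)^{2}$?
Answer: $57 + 225 i \sqrt{11} \approx 57.0 + 746.24 i$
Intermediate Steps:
$A{\left(W \right)} = \left(2 + W\right)^{2}$
$57 + \sqrt{-47 + 36} A{\left(13 \right)} = 57 + \sqrt{-47 + 36} \left(2 + 13\right)^{2} = 57 + \sqrt{-11} \cdot 15^{2} = 57 + i \sqrt{11} \cdot 225 = 57 + 225 i \sqrt{11}$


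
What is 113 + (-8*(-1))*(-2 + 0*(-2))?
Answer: 97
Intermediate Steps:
113 + (-8*(-1))*(-2 + 0*(-2)) = 113 + 8*(-2 + 0) = 113 + 8*(-2) = 113 - 16 = 97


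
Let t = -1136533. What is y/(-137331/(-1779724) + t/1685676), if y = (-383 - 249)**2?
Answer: -149785898932793472/223902435767 ≈ -6.6898e+5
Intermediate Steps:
y = 399424 (y = (-632)**2 = 399424)
y/(-137331/(-1779724) + t/1685676) = 399424/(-137331/(-1779724) - 1136533/1685676) = 399424/(-137331*(-1/1779724) - 1136533*1/1685676) = 399424/(137331/1779724 - 1136533/1685676) = 399424/(-223902435767/375004754178) = 399424*(-375004754178/223902435767) = -149785898932793472/223902435767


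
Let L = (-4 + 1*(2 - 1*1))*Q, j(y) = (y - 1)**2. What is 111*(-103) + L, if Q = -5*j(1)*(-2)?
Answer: -11433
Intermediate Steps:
j(y) = (-1 + y)**2
Q = 0 (Q = -5*(-1 + 1)**2*(-2) = -5*0**2*(-2) = -5*0*(-2) = -0*(-2) = -1*0 = 0)
L = 0 (L = (-4 + 1*(2 - 1*1))*0 = (-4 + 1*(2 - 1))*0 = (-4 + 1*1)*0 = (-4 + 1)*0 = -3*0 = 0)
111*(-103) + L = 111*(-103) + 0 = -11433 + 0 = -11433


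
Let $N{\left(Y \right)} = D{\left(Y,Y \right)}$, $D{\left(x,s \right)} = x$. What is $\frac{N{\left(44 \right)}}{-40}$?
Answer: $- \frac{11}{10} \approx -1.1$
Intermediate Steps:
$N{\left(Y \right)} = Y$
$\frac{N{\left(44 \right)}}{-40} = \frac{1}{-40} \cdot 44 = \left(- \frac{1}{40}\right) 44 = - \frac{11}{10}$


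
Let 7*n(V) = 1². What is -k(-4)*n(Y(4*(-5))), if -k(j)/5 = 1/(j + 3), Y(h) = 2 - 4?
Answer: -5/7 ≈ -0.71429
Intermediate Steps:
Y(h) = -2
k(j) = -5/(3 + j) (k(j) = -5/(j + 3) = -5/(3 + j))
n(V) = ⅐ (n(V) = (⅐)*1² = (⅐)*1 = ⅐)
-k(-4)*n(Y(4*(-5))) = -(-5/(3 - 4))/7 = -(-5/(-1))/7 = -(-5*(-1))/7 = -5/7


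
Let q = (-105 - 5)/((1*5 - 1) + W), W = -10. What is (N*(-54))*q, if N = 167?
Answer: -165330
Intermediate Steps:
q = 55/3 (q = (-105 - 5)/((1*5 - 1) - 10) = -110/((5 - 1) - 10) = -110/(4 - 10) = -110/(-6) = -110*(-⅙) = 55/3 ≈ 18.333)
(N*(-54))*q = (167*(-54))*(55/3) = -9018*55/3 = -165330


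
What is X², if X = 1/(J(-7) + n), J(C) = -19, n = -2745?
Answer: 1/7639696 ≈ 1.3090e-7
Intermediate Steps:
X = -1/2764 (X = 1/(-19 - 2745) = 1/(-2764) = -1/2764 ≈ -0.00036179)
X² = (-1/2764)² = 1/7639696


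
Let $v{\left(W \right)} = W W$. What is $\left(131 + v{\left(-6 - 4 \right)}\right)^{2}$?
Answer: $53361$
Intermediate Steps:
$v{\left(W \right)} = W^{2}$
$\left(131 + v{\left(-6 - 4 \right)}\right)^{2} = \left(131 + \left(-6 - 4\right)^{2}\right)^{2} = \left(131 + \left(-10\right)^{2}\right)^{2} = \left(131 + 100\right)^{2} = 231^{2} = 53361$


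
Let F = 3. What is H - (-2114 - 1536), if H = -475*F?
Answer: 2225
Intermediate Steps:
H = -1425 (H = -475*3 = -1425)
H - (-2114 - 1536) = -1425 - (-2114 - 1536) = -1425 - 1*(-3650) = -1425 + 3650 = 2225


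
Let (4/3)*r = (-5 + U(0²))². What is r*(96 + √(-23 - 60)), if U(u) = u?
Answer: 1800 + 75*I*√83/4 ≈ 1800.0 + 170.82*I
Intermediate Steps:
r = 75/4 (r = 3*(-5 + 0²)²/4 = 3*(-5 + 0)²/4 = (¾)*(-5)² = (¾)*25 = 75/4 ≈ 18.750)
r*(96 + √(-23 - 60)) = 75*(96 + √(-23 - 60))/4 = 75*(96 + √(-83))/4 = 75*(96 + I*√83)/4 = 1800 + 75*I*√83/4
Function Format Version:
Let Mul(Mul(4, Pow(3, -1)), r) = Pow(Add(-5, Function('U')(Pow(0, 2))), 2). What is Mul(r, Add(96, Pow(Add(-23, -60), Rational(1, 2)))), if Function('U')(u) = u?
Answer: Add(1800, Mul(Rational(75, 4), I, Pow(83, Rational(1, 2)))) ≈ Add(1800.0, Mul(170.82, I))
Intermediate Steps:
r = Rational(75, 4) (r = Mul(Rational(3, 4), Pow(Add(-5, Pow(0, 2)), 2)) = Mul(Rational(3, 4), Pow(Add(-5, 0), 2)) = Mul(Rational(3, 4), Pow(-5, 2)) = Mul(Rational(3, 4), 25) = Rational(75, 4) ≈ 18.750)
Mul(r, Add(96, Pow(Add(-23, -60), Rational(1, 2)))) = Mul(Rational(75, 4), Add(96, Pow(Add(-23, -60), Rational(1, 2)))) = Mul(Rational(75, 4), Add(96, Pow(-83, Rational(1, 2)))) = Mul(Rational(75, 4), Add(96, Mul(I, Pow(83, Rational(1, 2))))) = Add(1800, Mul(Rational(75, 4), I, Pow(83, Rational(1, 2))))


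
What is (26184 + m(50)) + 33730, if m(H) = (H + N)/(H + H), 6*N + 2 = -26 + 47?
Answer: 35948719/600 ≈ 59915.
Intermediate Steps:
N = 19/6 (N = -1/3 + (-26 + 47)/6 = -1/3 + (1/6)*21 = -1/3 + 7/2 = 19/6 ≈ 3.1667)
m(H) = (19/6 + H)/(2*H) (m(H) = (H + 19/6)/(H + H) = (19/6 + H)/((2*H)) = (19/6 + H)*(1/(2*H)) = (19/6 + H)/(2*H))
(26184 + m(50)) + 33730 = (26184 + (1/12)*(19 + 6*50)/50) + 33730 = (26184 + (1/12)*(1/50)*(19 + 300)) + 33730 = (26184 + (1/12)*(1/50)*319) + 33730 = (26184 + 319/600) + 33730 = 15710719/600 + 33730 = 35948719/600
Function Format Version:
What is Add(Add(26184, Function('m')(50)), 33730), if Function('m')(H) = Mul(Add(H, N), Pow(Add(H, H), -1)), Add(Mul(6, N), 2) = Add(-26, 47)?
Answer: Rational(35948719, 600) ≈ 59915.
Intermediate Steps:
N = Rational(19, 6) (N = Add(Rational(-1, 3), Mul(Rational(1, 6), Add(-26, 47))) = Add(Rational(-1, 3), Mul(Rational(1, 6), 21)) = Add(Rational(-1, 3), Rational(7, 2)) = Rational(19, 6) ≈ 3.1667)
Function('m')(H) = Mul(Rational(1, 2), Pow(H, -1), Add(Rational(19, 6), H)) (Function('m')(H) = Mul(Add(H, Rational(19, 6)), Pow(Add(H, H), -1)) = Mul(Add(Rational(19, 6), H), Pow(Mul(2, H), -1)) = Mul(Add(Rational(19, 6), H), Mul(Rational(1, 2), Pow(H, -1))) = Mul(Rational(1, 2), Pow(H, -1), Add(Rational(19, 6), H)))
Add(Add(26184, Function('m')(50)), 33730) = Add(Add(26184, Mul(Rational(1, 12), Pow(50, -1), Add(19, Mul(6, 50)))), 33730) = Add(Add(26184, Mul(Rational(1, 12), Rational(1, 50), Add(19, 300))), 33730) = Add(Add(26184, Mul(Rational(1, 12), Rational(1, 50), 319)), 33730) = Add(Add(26184, Rational(319, 600)), 33730) = Add(Rational(15710719, 600), 33730) = Rational(35948719, 600)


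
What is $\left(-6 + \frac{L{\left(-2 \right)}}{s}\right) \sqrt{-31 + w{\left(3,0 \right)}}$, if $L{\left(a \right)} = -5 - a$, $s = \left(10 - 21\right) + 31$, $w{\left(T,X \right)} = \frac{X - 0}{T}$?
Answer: $- \frac{123 i \sqrt{31}}{20} \approx - 34.242 i$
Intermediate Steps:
$w{\left(T,X \right)} = \frac{X}{T}$ ($w{\left(T,X \right)} = \frac{X + 0}{T} = \frac{X}{T}$)
$s = 20$ ($s = -11 + 31 = 20$)
$\left(-6 + \frac{L{\left(-2 \right)}}{s}\right) \sqrt{-31 + w{\left(3,0 \right)}} = \left(-6 + \frac{-5 - -2}{20}\right) \sqrt{-31 + \frac{0}{3}} = \left(-6 + \left(-5 + 2\right) \frac{1}{20}\right) \sqrt{-31 + 0 \cdot \frac{1}{3}} = \left(-6 - \frac{3}{20}\right) \sqrt{-31 + 0} = \left(-6 - \frac{3}{20}\right) \sqrt{-31} = - \frac{123 i \sqrt{31}}{20}$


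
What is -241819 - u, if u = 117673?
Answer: -359492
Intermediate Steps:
-241819 - u = -241819 - 1*117673 = -241819 - 117673 = -359492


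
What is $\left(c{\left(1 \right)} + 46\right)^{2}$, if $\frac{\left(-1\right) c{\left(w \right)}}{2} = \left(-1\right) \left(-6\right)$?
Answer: $1156$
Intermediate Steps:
$c{\left(w \right)} = -12$ ($c{\left(w \right)} = - 2 \left(\left(-1\right) \left(-6\right)\right) = \left(-2\right) 6 = -12$)
$\left(c{\left(1 \right)} + 46\right)^{2} = \left(-12 + 46\right)^{2} = 34^{2} = 1156$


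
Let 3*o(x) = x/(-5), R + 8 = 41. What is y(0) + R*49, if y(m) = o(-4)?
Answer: 24259/15 ≈ 1617.3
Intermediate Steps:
R = 33 (R = -8 + 41 = 33)
o(x) = -x/15 (o(x) = (x/(-5))/3 = (x*(-1/5))/3 = (-x/5)/3 = -x/15)
y(m) = 4/15 (y(m) = -1/15*(-4) = 4/15)
y(0) + R*49 = 4/15 + 33*49 = 4/15 + 1617 = 24259/15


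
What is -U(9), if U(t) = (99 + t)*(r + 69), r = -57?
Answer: -1296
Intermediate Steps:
U(t) = 1188 + 12*t (U(t) = (99 + t)*(-57 + 69) = (99 + t)*12 = 1188 + 12*t)
-U(9) = -(1188 + 12*9) = -(1188 + 108) = -1*1296 = -1296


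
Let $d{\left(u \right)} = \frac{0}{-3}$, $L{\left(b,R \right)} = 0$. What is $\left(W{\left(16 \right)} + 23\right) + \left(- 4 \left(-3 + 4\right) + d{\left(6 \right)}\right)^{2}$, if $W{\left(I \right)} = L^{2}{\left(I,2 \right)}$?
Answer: $39$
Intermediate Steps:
$W{\left(I \right)} = 0$ ($W{\left(I \right)} = 0^{2} = 0$)
$d{\left(u \right)} = 0$ ($d{\left(u \right)} = 0 \left(- \frac{1}{3}\right) = 0$)
$\left(W{\left(16 \right)} + 23\right) + \left(- 4 \left(-3 + 4\right) + d{\left(6 \right)}\right)^{2} = \left(0 + 23\right) + \left(- 4 \left(-3 + 4\right) + 0\right)^{2} = 23 + \left(\left(-4\right) 1 + 0\right)^{2} = 23 + \left(-4 + 0\right)^{2} = 23 + \left(-4\right)^{2} = 23 + 16 = 39$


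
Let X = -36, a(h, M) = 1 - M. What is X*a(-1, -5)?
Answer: -216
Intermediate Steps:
X*a(-1, -5) = -36*(1 - 1*(-5)) = -36*(1 + 5) = -36*6 = -216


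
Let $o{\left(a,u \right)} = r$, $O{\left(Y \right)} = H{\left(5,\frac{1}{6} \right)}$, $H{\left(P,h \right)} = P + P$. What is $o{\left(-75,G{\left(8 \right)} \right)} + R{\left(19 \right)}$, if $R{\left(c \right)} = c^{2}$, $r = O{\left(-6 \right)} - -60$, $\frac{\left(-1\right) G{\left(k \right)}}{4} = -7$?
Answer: $431$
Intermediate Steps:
$H{\left(P,h \right)} = 2 P$
$O{\left(Y \right)} = 10$ ($O{\left(Y \right)} = 2 \cdot 5 = 10$)
$G{\left(k \right)} = 28$ ($G{\left(k \right)} = \left(-4\right) \left(-7\right) = 28$)
$r = 70$ ($r = 10 - -60 = 10 + 60 = 70$)
$o{\left(a,u \right)} = 70$
$o{\left(-75,G{\left(8 \right)} \right)} + R{\left(19 \right)} = 70 + 19^{2} = 70 + 361 = 431$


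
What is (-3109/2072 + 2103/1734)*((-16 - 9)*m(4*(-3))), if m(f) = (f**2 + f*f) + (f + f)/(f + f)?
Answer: 4306625/2072 ≈ 2078.5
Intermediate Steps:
m(f) = 1 + 2*f**2 (m(f) = (f**2 + f**2) + (2*f)/((2*f)) = 2*f**2 + (2*f)*(1/(2*f)) = 2*f**2 + 1 = 1 + 2*f**2)
(-3109/2072 + 2103/1734)*((-16 - 9)*m(4*(-3))) = (-3109/2072 + 2103/1734)*((-16 - 9)*(1 + 2*(4*(-3))**2)) = (-3109*1/2072 + 2103*(1/1734))*(-25*(1 + 2*(-12)**2)) = (-3109/2072 + 701/578)*(-25*(1 + 2*144)) = -(-4306625)*(1 + 288)/598808 = -(-4306625)*289/598808 = -172265/598808*(-7225) = 4306625/2072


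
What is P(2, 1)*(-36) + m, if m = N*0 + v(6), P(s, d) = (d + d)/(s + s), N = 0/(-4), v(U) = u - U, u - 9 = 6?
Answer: -9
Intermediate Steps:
u = 15 (u = 9 + 6 = 15)
v(U) = 15 - U
N = 0 (N = 0*(-¼) = 0)
P(s, d) = d/s (P(s, d) = (2*d)/((2*s)) = (2*d)*(1/(2*s)) = d/s)
m = 9 (m = 0*0 + (15 - 1*6) = 0 + (15 - 6) = 0 + 9 = 9)
P(2, 1)*(-36) + m = (1/2)*(-36) + 9 = (1*(½))*(-36) + 9 = (½)*(-36) + 9 = -18 + 9 = -9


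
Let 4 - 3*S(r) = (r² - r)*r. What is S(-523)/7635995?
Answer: 9555280/1527199 ≈ 6.2567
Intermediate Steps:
S(r) = 4/3 - r*(r² - r)/3 (S(r) = 4/3 - (r² - r)*r/3 = 4/3 - r*(r² - r)/3)
S(-523)/7635995 = (4/3 - ⅓*(-523)³ + (⅓)*(-523)²)/7635995 = (4/3 - ⅓*(-143055667) + (⅓)*273529)*(1/7635995) = (4/3 + 143055667/3 + 273529/3)*(1/7635995) = 47776400*(1/7635995) = 9555280/1527199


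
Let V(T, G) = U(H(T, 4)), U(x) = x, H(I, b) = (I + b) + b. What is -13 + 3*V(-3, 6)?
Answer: 2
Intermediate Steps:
H(I, b) = I + 2*b
V(T, G) = 8 + T (V(T, G) = T + 2*4 = T + 8 = 8 + T)
-13 + 3*V(-3, 6) = -13 + 3*(8 - 3) = -13 + 3*5 = -13 + 15 = 2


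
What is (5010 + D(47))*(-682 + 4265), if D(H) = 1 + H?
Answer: 18122814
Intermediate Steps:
(5010 + D(47))*(-682 + 4265) = (5010 + (1 + 47))*(-682 + 4265) = (5010 + 48)*3583 = 5058*3583 = 18122814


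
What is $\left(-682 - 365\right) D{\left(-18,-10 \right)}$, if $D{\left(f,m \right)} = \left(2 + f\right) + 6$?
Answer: $10470$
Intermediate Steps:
$D{\left(f,m \right)} = 8 + f$
$\left(-682 - 365\right) D{\left(-18,-10 \right)} = \left(-682 - 365\right) \left(8 - 18\right) = \left(-1047\right) \left(-10\right) = 10470$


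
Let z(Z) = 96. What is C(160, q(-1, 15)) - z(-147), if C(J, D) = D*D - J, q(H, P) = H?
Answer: -255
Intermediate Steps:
C(J, D) = D² - J
C(160, q(-1, 15)) - z(-147) = ((-1)² - 1*160) - 1*96 = (1 - 160) - 96 = -159 - 96 = -255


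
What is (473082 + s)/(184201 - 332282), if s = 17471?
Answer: -490553/148081 ≈ -3.3127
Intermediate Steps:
(473082 + s)/(184201 - 332282) = (473082 + 17471)/(184201 - 332282) = 490553/(-148081) = 490553*(-1/148081) = -490553/148081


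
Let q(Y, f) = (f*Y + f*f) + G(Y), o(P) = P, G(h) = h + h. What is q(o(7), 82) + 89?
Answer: 7401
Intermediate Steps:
G(h) = 2*h
q(Y, f) = f² + 2*Y + Y*f (q(Y, f) = (f*Y + f*f) + 2*Y = (Y*f + f²) + 2*Y = (f² + Y*f) + 2*Y = f² + 2*Y + Y*f)
q(o(7), 82) + 89 = (82² + 2*7 + 7*82) + 89 = (6724 + 14 + 574) + 89 = 7312 + 89 = 7401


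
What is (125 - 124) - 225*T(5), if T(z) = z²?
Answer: -5624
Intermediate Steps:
(125 - 124) - 225*T(5) = (125 - 124) - 225*5² = 1 - 225*25 = 1 - 5625 = -5624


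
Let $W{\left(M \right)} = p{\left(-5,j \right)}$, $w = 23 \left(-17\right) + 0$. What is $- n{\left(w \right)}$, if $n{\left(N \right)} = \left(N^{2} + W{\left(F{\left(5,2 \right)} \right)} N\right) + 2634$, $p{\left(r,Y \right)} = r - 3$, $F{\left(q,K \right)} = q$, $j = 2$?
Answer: $-158643$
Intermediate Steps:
$w = -391$ ($w = -391 + 0 = -391$)
$p{\left(r,Y \right)} = -3 + r$
$W{\left(M \right)} = -8$ ($W{\left(M \right)} = -3 - 5 = -8$)
$n{\left(N \right)} = 2634 + N^{2} - 8 N$ ($n{\left(N \right)} = \left(N^{2} - 8 N\right) + 2634 = 2634 + N^{2} - 8 N$)
$- n{\left(w \right)} = - (2634 + \left(-391\right)^{2} - -3128) = - (2634 + 152881 + 3128) = \left(-1\right) 158643 = -158643$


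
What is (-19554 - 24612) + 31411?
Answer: -12755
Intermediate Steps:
(-19554 - 24612) + 31411 = -44166 + 31411 = -12755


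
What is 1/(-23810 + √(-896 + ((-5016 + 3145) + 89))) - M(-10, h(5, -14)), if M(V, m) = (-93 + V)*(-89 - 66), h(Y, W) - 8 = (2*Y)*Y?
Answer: -4525429157290/283459389 - I*√2678/566918778 ≈ -15965.0 - 9.1282e-8*I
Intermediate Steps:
h(Y, W) = 8 + 2*Y² (h(Y, W) = 8 + (2*Y)*Y = 8 + 2*Y²)
M(V, m) = 14415 - 155*V (M(V, m) = (-93 + V)*(-155) = 14415 - 155*V)
1/(-23810 + √(-896 + ((-5016 + 3145) + 89))) - M(-10, h(5, -14)) = 1/(-23810 + √(-896 + ((-5016 + 3145) + 89))) - (14415 - 155*(-10)) = 1/(-23810 + √(-896 + (-1871 + 89))) - (14415 + 1550) = 1/(-23810 + √(-896 - 1782)) - 1*15965 = 1/(-23810 + √(-2678)) - 15965 = 1/(-23810 + I*√2678) - 15965 = -15965 + 1/(-23810 + I*√2678)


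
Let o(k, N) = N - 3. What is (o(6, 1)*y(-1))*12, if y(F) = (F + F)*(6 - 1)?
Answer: 240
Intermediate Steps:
o(k, N) = -3 + N
y(F) = 10*F (y(F) = (2*F)*5 = 10*F)
(o(6, 1)*y(-1))*12 = ((-3 + 1)*(10*(-1)))*12 = -2*(-10)*12 = 20*12 = 240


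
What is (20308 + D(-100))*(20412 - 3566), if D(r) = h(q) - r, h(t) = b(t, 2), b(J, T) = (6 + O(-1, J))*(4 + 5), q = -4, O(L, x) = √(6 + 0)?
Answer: 344702852 + 151614*√6 ≈ 3.4507e+8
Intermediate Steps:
O(L, x) = √6
b(J, T) = 54 + 9*√6 (b(J, T) = (6 + √6)*(4 + 5) = (6 + √6)*9 = 54 + 9*√6)
h(t) = 54 + 9*√6
D(r) = 54 - r + 9*√6 (D(r) = (54 + 9*√6) - r = 54 - r + 9*√6)
(20308 + D(-100))*(20412 - 3566) = (20308 + (54 - 1*(-100) + 9*√6))*(20412 - 3566) = (20308 + (54 + 100 + 9*√6))*16846 = (20308 + (154 + 9*√6))*16846 = (20462 + 9*√6)*16846 = 344702852 + 151614*√6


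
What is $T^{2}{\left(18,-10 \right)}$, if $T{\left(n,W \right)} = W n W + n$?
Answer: $3305124$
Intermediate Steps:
$T{\left(n,W \right)} = n + n W^{2}$ ($T{\left(n,W \right)} = n W^{2} + n = n + n W^{2}$)
$T^{2}{\left(18,-10 \right)} = \left(18 \left(1 + \left(-10\right)^{2}\right)\right)^{2} = \left(18 \left(1 + 100\right)\right)^{2} = \left(18 \cdot 101\right)^{2} = 1818^{2} = 3305124$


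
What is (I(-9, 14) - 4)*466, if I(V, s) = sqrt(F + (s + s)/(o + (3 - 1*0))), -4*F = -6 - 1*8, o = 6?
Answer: -1864 + 233*sqrt(238)/3 ≈ -665.82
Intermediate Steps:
F = 7/2 (F = -(-6 - 1*8)/4 = -(-6 - 8)/4 = -1/4*(-14) = 7/2 ≈ 3.5000)
I(V, s) = sqrt(7/2 + 2*s/9) (I(V, s) = sqrt(7/2 + (s + s)/(6 + (3 - 1*0))) = sqrt(7/2 + (2*s)/(6 + (3 + 0))) = sqrt(7/2 + (2*s)/(6 + 3)) = sqrt(7/2 + (2*s)/9) = sqrt(7/2 + (2*s)*(1/9)) = sqrt(7/2 + 2*s/9))
(I(-9, 14) - 4)*466 = (sqrt(126 + 8*14)/6 - 4)*466 = (sqrt(126 + 112)/6 - 4)*466 = (sqrt(238)/6 - 4)*466 = (-4 + sqrt(238)/6)*466 = -1864 + 233*sqrt(238)/3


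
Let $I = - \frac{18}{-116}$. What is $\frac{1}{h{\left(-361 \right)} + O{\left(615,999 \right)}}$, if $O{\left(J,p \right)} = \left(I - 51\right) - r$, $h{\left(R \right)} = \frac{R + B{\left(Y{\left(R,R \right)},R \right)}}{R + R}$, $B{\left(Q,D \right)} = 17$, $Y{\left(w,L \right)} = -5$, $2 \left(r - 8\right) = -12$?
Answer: $- \frac{20938}{1096489} \approx -0.019095$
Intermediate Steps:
$r = 2$ ($r = 8 + \frac{1}{2} \left(-12\right) = 8 - 6 = 2$)
$I = \frac{9}{58}$ ($I = \left(-18\right) \left(- \frac{1}{116}\right) = \frac{9}{58} \approx 0.15517$)
$h{\left(R \right)} = \frac{17 + R}{2 R}$ ($h{\left(R \right)} = \frac{R + 17}{R + R} = \frac{17 + R}{2 R}$)
$O{\left(J,p \right)} = - \frac{3065}{58}$ ($O{\left(J,p \right)} = \left(\frac{9}{58} - 51\right) - 2 = - \frac{2949}{58} - 2 = - \frac{3065}{58}$)
$\frac{1}{h{\left(-361 \right)} + O{\left(615,999 \right)}} = \frac{1}{\frac{17 - 361}{2 \left(-361\right)} - \frac{3065}{58}} = \frac{1}{\frac{1}{2} \left(- \frac{1}{361}\right) \left(-344\right) - \frac{3065}{58}} = \frac{1}{\frac{172}{361} - \frac{3065}{58}} = \frac{1}{- \frac{1096489}{20938}} = - \frac{20938}{1096489}$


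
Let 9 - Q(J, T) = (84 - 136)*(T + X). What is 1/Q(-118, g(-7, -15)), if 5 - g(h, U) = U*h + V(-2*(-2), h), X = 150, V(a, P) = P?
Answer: 1/2973 ≈ 0.00033636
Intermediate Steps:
g(h, U) = 5 - h - U*h (g(h, U) = 5 - (U*h + h) = 5 - (h + U*h) = 5 + (-h - U*h) = 5 - h - U*h)
Q(J, T) = 7809 + 52*T (Q(J, T) = 9 - (84 - 136)*(T + 150) = 9 - (-52)*(150 + T) = 9 - (-7800 - 52*T) = 9 + (7800 + 52*T) = 7809 + 52*T)
1/Q(-118, g(-7, -15)) = 1/(7809 + 52*(5 - 1*(-7) - 1*(-15)*(-7))) = 1/(7809 + 52*(5 + 7 - 105)) = 1/(7809 + 52*(-93)) = 1/(7809 - 4836) = 1/2973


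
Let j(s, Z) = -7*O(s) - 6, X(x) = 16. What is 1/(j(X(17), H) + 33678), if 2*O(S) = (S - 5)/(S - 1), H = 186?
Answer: 30/1010083 ≈ 2.9701e-5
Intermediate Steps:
O(S) = (-5 + S)/(2*(-1 + S)) (O(S) = ((S - 5)/(S - 1))/2 = ((-5 + S)/(-1 + S))/2 = (-5 + S)/(2*(-1 + S)))
j(s, Z) = -6 - 7*(-5 + s)/(2*(-1 + s)) (j(s, Z) = -7*(-5 + s)/(2*(-1 + s)) - 6 = -6 - 7*(-5 + s)/(2*(-1 + s)))
1/(j(X(17), H) + 33678) = 1/((47 - 19*16)/(2*(-1 + 16)) + 33678) = 1/((½)*(47 - 304)/15 + 33678) = 1/((½)*(1/15)*(-257) + 33678) = 1/(-257/30 + 33678) = 1/(1010083/30) = 30/1010083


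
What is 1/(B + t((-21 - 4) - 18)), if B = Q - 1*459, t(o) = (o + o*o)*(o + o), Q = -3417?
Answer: -1/159192 ≈ -6.2817e-6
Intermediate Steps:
t(o) = 2*o*(o + o**2) (t(o) = (o + o**2)*(2*o) = 2*o*(o + o**2))
B = -3876 (B = -3417 - 1*459 = -3417 - 459 = -3876)
1/(B + t((-21 - 4) - 18)) = 1/(-3876 + 2*((-21 - 4) - 18)**2*(1 + ((-21 - 4) - 18))) = 1/(-3876 + 2*(-25 - 18)**2*(1 + (-25 - 18))) = 1/(-3876 + 2*(-43)**2*(1 - 43)) = 1/(-3876 + 2*1849*(-42)) = 1/(-3876 - 155316) = 1/(-159192) = -1/159192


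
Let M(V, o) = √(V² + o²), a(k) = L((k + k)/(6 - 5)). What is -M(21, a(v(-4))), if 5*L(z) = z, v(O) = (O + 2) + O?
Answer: -3*√1241/5 ≈ -21.137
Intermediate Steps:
v(O) = 2 + 2*O (v(O) = (2 + O) + O = 2 + 2*O)
L(z) = z/5
a(k) = 2*k/5 (a(k) = ((k + k)/(6 - 5))/5 = ((2*k)/1)/5 = ((2*k)*1)/5 = (2*k)/5 = 2*k/5)
-M(21, a(v(-4))) = -√(21² + (2*(2 + 2*(-4))/5)²) = -√(441 + (2*(2 - 8)/5)²) = -√(441 + ((⅖)*(-6))²) = -√(441 + (-12/5)²) = -√(441 + 144/25) = -√(11169/25) = -3*√1241/5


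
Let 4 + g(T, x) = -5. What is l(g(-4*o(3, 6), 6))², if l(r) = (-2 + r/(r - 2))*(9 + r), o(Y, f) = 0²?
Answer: 0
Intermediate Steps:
o(Y, f) = 0
g(T, x) = -9 (g(T, x) = -4 - 5 = -9)
l(r) = (-2 + r/(-2 + r))*(9 + r)
l(g(-4*o(3, 6), 6))² = ((36 - 1*(-9)² - 5*(-9))/(-2 - 9))² = ((36 - 1*81 + 45)/(-11))² = (-(36 - 81 + 45)/11)² = (-1/11*0)² = 0² = 0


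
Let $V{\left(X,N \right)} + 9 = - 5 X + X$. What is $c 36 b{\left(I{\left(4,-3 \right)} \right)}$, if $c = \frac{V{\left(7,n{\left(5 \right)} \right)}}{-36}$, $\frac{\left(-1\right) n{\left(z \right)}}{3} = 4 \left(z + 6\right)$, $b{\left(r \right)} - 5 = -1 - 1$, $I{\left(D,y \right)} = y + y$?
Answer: $111$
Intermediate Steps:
$I{\left(D,y \right)} = 2 y$
$b{\left(r \right)} = 3$ ($b{\left(r \right)} = 5 - 2 = 3$)
$n{\left(z \right)} = -72 - 12 z$ ($n{\left(z \right)} = - 3 \cdot 4 \left(z + 6\right) = - 3 \cdot 4 \left(6 + z\right) = - 3 \left(24 + 4 z\right) = -72 - 12 z$)
$V{\left(X,N \right)} = -9 - 4 X$ ($V{\left(X,N \right)} = -9 + \left(- 5 X + X\right) = -9 - 4 X$)
$c = \frac{37}{36}$ ($c = \frac{-9 - 28}{-36} = \left(-9 - 28\right) \left(- \frac{1}{36}\right) = \left(-37\right) \left(- \frac{1}{36}\right) = \frac{37}{36} \approx 1.0278$)
$c 36 b{\left(I{\left(4,-3 \right)} \right)} = \frac{37}{36} \cdot 36 \cdot 3 = 37 \cdot 3 = 111$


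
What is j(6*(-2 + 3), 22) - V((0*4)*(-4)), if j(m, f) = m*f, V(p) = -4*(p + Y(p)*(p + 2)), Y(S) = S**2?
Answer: 132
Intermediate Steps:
V(p) = -4*p - 4*p**2*(2 + p) (V(p) = -4*(p + p**2*(p + 2)) = -4*(p + p**2*(2 + p)) = -4*p - 4*p**2*(2 + p))
j(m, f) = f*m
j(6*(-2 + 3), 22) - V((0*4)*(-4)) = 22*(6*(-2 + 3)) - 4*(0*4)*(-4)*(-1 - ((0*4)*(-4))**2 - 2*0*4*(-4)) = 22*(6*1) - 4*0*(-4)*(-1 - (0*(-4))**2 - 0*(-4)) = 22*6 - 4*0*(-1 - 1*0**2 - 2*0) = 132 - 4*0*(-1 - 1*0 + 0) = 132 - 4*0*(-1 + 0 + 0) = 132 - 4*0*(-1) = 132 - 1*0 = 132 + 0 = 132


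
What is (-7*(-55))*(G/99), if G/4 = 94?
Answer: 13160/9 ≈ 1462.2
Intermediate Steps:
G = 376 (G = 4*94 = 376)
(-7*(-55))*(G/99) = (-7*(-55))*(376/99) = 385*(376*(1/99)) = 385*(376/99) = 13160/9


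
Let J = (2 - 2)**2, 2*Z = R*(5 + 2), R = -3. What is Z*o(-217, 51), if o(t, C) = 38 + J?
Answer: -399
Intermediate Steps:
Z = -21/2 (Z = (-3*(5 + 2))/2 = (-3*7)/2 = (1/2)*(-21) = -21/2 ≈ -10.500)
J = 0 (J = 0**2 = 0)
o(t, C) = 38 (o(t, C) = 38 + 0 = 38)
Z*o(-217, 51) = -21/2*38 = -399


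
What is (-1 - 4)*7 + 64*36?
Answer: 2269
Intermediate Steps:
(-1 - 4)*7 + 64*36 = -5*7 + 2304 = -35 + 2304 = 2269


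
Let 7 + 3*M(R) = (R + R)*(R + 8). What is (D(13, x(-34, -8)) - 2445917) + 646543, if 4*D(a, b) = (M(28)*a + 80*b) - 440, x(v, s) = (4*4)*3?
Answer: -21556171/12 ≈ -1.7963e+6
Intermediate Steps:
M(R) = -7/3 + 2*R*(8 + R)/3 (M(R) = -7/3 + ((R + R)*(R + 8))/3 = -7/3 + ((2*R)*(8 + R))/3 = -7/3 + (2*R*(8 + R))/3 = -7/3 + 2*R*(8 + R)/3)
x(v, s) = 48 (x(v, s) = 16*3 = 48)
D(a, b) = -110 + 20*b + 2009*a/12 (D(a, b) = (((-7/3 + (2/3)*28**2 + (16/3)*28)*a + 80*b) - 440)/4 = (((-7/3 + (2/3)*784 + 448/3)*a + 80*b) - 440)/4 = (((-7/3 + 1568/3 + 448/3)*a + 80*b) - 440)/4 = ((2009*a/3 + 80*b) - 440)/4 = ((80*b + 2009*a/3) - 440)/4 = (-440 + 80*b + 2009*a/3)/4 = -110 + 20*b + 2009*a/12)
(D(13, x(-34, -8)) - 2445917) + 646543 = ((-110 + 20*48 + (2009/12)*13) - 2445917) + 646543 = ((-110 + 960 + 26117/12) - 2445917) + 646543 = (36317/12 - 2445917) + 646543 = -29314687/12 + 646543 = -21556171/12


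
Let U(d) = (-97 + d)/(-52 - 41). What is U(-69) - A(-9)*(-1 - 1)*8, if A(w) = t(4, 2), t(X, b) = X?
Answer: 6118/93 ≈ 65.785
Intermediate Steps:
A(w) = 4
U(d) = 97/93 - d/93 (U(d) = (-97 + d)/(-93) = (-97 + d)*(-1/93) = 97/93 - d/93)
U(-69) - A(-9)*(-1 - 1)*8 = (97/93 - 1/93*(-69)) - 4*(-1 - 1)*8 = (97/93 + 23/31) - 4*(-2*8) = 166/93 - 4*(-16) = 166/93 - 1*(-64) = 166/93 + 64 = 6118/93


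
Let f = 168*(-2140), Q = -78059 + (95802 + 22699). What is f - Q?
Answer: -399962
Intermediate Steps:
Q = 40442 (Q = -78059 + 118501 = 40442)
f = -359520
f - Q = -359520 - 1*40442 = -359520 - 40442 = -399962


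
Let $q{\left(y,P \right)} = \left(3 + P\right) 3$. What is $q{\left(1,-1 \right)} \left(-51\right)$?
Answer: $-306$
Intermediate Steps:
$q{\left(y,P \right)} = 9 + 3 P$
$q{\left(1,-1 \right)} \left(-51\right) = \left(9 + 3 \left(-1\right)\right) \left(-51\right) = \left(9 - 3\right) \left(-51\right) = 6 \left(-51\right) = -306$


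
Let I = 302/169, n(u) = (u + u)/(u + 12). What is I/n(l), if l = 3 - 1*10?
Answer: -755/1183 ≈ -0.63821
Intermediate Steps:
l = -7 (l = 3 - 10 = -7)
n(u) = 2*u/(12 + u) (n(u) = (2*u)/(12 + u) = 2*u/(12 + u))
I = 302/169 (I = 302*(1/169) = 302/169 ≈ 1.7870)
I/n(l) = 302/(169*((2*(-7)/(12 - 7)))) = 302/(169*((2*(-7)/5))) = 302/(169*((2*(-7)*(⅕)))) = 302/(169*(-14/5)) = (302/169)*(-5/14) = -755/1183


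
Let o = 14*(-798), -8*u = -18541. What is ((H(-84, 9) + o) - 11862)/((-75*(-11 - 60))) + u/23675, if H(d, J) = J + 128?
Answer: -169518439/40342200 ≈ -4.2020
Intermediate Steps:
u = 18541/8 (u = -⅛*(-18541) = 18541/8 ≈ 2317.6)
o = -11172
H(d, J) = 128 + J
((H(-84, 9) + o) - 11862)/((-75*(-11 - 60))) + u/23675 = (((128 + 9) - 11172) - 11862)/((-75*(-11 - 60))) + (18541/8)/23675 = ((137 - 11172) - 11862)/((-75*(-71))) + (18541/8)*(1/23675) = (-11035 - 11862)/5325 + 18541/189400 = -22897*1/5325 + 18541/189400 = -22897/5325 + 18541/189400 = -169518439/40342200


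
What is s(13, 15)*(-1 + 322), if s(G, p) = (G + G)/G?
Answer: 642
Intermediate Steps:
s(G, p) = 2 (s(G, p) = (2*G)/G = 2)
s(13, 15)*(-1 + 322) = 2*(-1 + 322) = 2*321 = 642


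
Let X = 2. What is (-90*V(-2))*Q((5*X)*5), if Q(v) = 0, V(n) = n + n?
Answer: 0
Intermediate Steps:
V(n) = 2*n
(-90*V(-2))*Q((5*X)*5) = -180*(-2)*0 = -90*(-4)*0 = 360*0 = 0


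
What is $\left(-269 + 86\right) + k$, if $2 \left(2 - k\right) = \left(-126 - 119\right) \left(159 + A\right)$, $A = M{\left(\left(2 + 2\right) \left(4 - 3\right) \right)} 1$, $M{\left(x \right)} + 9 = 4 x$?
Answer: $20154$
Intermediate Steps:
$M{\left(x \right)} = -9 + 4 x$
$A = 7$ ($A = \left(-9 + 4 \left(2 + 2\right) \left(4 - 3\right)\right) 1 = \left(-9 + 4 \cdot 4 \cdot 1\right) 1 = \left(-9 + 4 \cdot 4\right) 1 = \left(-9 + 16\right) 1 = 7 \cdot 1 = 7$)
$k = 20337$ ($k = 2 - \frac{\left(-126 - 119\right) \left(159 + 7\right)}{2} = 2 - \frac{\left(-245\right) 166}{2} = 2 - -20335 = 2 + 20335 = 20337$)
$\left(-269 + 86\right) + k = \left(-269 + 86\right) + 20337 = -183 + 20337 = 20154$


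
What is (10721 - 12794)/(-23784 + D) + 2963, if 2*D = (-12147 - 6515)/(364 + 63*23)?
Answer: 18256732514/6161389 ≈ 2963.1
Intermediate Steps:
D = -1333/259 (D = ((-12147 - 6515)/(364 + 63*23))/2 = (-18662/(364 + 1449))/2 = (-18662/1813)/2 = (-18662*1/1813)/2 = (½)*(-2666/259) = -1333/259 ≈ -5.1467)
(10721 - 12794)/(-23784 + D) + 2963 = (10721 - 12794)/(-23784 - 1333/259) + 2963 = -2073/(-6161389/259) + 2963 = -2073*(-259/6161389) + 2963 = 536907/6161389 + 2963 = 18256732514/6161389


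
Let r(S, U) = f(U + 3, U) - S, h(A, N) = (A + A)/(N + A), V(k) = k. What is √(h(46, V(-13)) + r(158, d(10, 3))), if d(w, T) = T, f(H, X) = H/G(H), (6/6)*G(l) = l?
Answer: I*√167937/33 ≈ 12.418*I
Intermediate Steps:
G(l) = l
f(H, X) = 1 (f(H, X) = H/H = 1)
h(A, N) = 2*A/(A + N) (h(A, N) = (2*A)/(A + N) = 2*A/(A + N))
r(S, U) = 1 - S
√(h(46, V(-13)) + r(158, d(10, 3))) = √(2*46/(46 - 13) + (1 - 1*158)) = √(2*46/33 + (1 - 158)) = √(2*46*(1/33) - 157) = √(92/33 - 157) = √(-5089/33) = I*√167937/33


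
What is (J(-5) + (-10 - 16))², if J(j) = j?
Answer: 961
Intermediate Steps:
(J(-5) + (-10 - 16))² = (-5 + (-10 - 16))² = (-5 - 26)² = (-31)² = 961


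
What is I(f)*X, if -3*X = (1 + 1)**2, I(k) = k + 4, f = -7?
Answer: 4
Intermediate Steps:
I(k) = 4 + k
X = -4/3 (X = -(1 + 1)**2/3 = -1/3*2**2 = -1/3*4 = -4/3 ≈ -1.3333)
I(f)*X = (4 - 7)*(-4/3) = -3*(-4/3) = 4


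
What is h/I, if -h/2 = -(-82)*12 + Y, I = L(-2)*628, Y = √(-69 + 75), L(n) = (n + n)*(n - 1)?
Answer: -41/157 - √6/3768 ≈ -0.26180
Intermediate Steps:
L(n) = 2*n*(-1 + n) (L(n) = (2*n)*(-1 + n) = 2*n*(-1 + n))
Y = √6 ≈ 2.4495
I = 7536 (I = (2*(-2)*(-1 - 2))*628 = (2*(-2)*(-3))*628 = 12*628 = 7536)
h = -1968 - 2*√6 (h = -2*(-(-82)*12 + √6) = -2*(-82*(-12) + √6) = -2*(984 + √6) = -1968 - 2*√6 ≈ -1972.9)
h/I = (-1968 - 2*√6)/7536 = (-1968 - 2*√6)*(1/7536) = -41/157 - √6/3768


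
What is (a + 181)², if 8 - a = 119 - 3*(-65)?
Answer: 15625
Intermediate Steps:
a = -306 (a = 8 - (119 - 3*(-65)) = 8 - (119 - 1*(-195)) = 8 - (119 + 195) = 8 - 1*314 = 8 - 314 = -306)
(a + 181)² = (-306 + 181)² = (-125)² = 15625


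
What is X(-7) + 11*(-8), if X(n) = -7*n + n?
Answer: -46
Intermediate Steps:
X(n) = -6*n
X(-7) + 11*(-8) = -6*(-7) + 11*(-8) = 42 - 88 = -46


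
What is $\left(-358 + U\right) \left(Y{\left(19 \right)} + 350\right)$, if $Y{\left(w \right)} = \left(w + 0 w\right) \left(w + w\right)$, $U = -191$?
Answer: $-588528$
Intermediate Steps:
$Y{\left(w \right)} = 2 w^{2}$ ($Y{\left(w \right)} = \left(w + 0\right) 2 w = w 2 w = 2 w^{2}$)
$\left(-358 + U\right) \left(Y{\left(19 \right)} + 350\right) = \left(-358 - 191\right) \left(2 \cdot 19^{2} + 350\right) = - 549 \left(2 \cdot 361 + 350\right) = - 549 \left(722 + 350\right) = \left(-549\right) 1072 = -588528$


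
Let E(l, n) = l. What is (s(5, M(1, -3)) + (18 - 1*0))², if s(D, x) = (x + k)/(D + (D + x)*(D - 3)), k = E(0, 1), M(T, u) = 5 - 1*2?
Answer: 16129/49 ≈ 329.16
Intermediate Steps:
M(T, u) = 3 (M(T, u) = 5 - 2 = 3)
k = 0
s(D, x) = x/(D + (-3 + D)*(D + x)) (s(D, x) = (x + 0)/(D + (D + x)*(D - 3)) = x/(D + (D + x)*(-3 + D)) = x/(D + (-3 + D)*(D + x)))
(s(5, M(1, -3)) + (18 - 1*0))² = (3/(5² - 3*3 - 2*5 + 5*3) + (18 - 1*0))² = (3/(25 - 9 - 10 + 15) + (18 + 0))² = (3/21 + 18)² = (3*(1/21) + 18)² = (⅐ + 18)² = (127/7)² = 16129/49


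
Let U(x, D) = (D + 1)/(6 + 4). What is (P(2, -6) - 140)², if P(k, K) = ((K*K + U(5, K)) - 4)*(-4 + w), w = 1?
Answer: 219961/4 ≈ 54990.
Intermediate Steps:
U(x, D) = ⅒ + D/10 (U(x, D) = (1 + D)/10 = (1 + D)*(⅒) = ⅒ + D/10)
P(k, K) = 117/10 - 3*K² - 3*K/10 (P(k, K) = ((K*K + (⅒ + K/10)) - 4)*(-4 + 1) = ((K² + (⅒ + K/10)) - 4)*(-3) = ((⅒ + K² + K/10) - 4)*(-3) = (-39/10 + K² + K/10)*(-3) = 117/10 - 3*K² - 3*K/10)
(P(2, -6) - 140)² = ((117/10 - 3*(-6)² - 3/10*(-6)) - 140)² = ((117/10 - 3*36 + 9/5) - 140)² = ((117/10 - 108 + 9/5) - 140)² = (-189/2 - 140)² = (-469/2)² = 219961/4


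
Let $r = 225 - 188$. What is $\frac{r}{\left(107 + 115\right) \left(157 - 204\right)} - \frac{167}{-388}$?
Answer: $\frac{23353}{54708} \approx 0.42687$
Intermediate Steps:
$r = 37$ ($r = 225 - 188 = 37$)
$\frac{r}{\left(107 + 115\right) \left(157 - 204\right)} - \frac{167}{-388} = \frac{37}{\left(107 + 115\right) \left(157 - 204\right)} - \frac{167}{-388} = \frac{37}{222 \left(-47\right)} - - \frac{167}{388} = \frac{37}{-10434} + \frac{167}{388} = 37 \left(- \frac{1}{10434}\right) + \frac{167}{388} = - \frac{1}{282} + \frac{167}{388} = \frac{23353}{54708}$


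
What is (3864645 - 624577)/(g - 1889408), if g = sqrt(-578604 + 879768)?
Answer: -1530452599936/892465572325 - 1620034*sqrt(75291)/892465572325 ≈ -1.7154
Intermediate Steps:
g = 2*sqrt(75291) (g = sqrt(301164) = 2*sqrt(75291) ≈ 548.78)
(3864645 - 624577)/(g - 1889408) = (3864645 - 624577)/(2*sqrt(75291) - 1889408) = 3240068/(-1889408 + 2*sqrt(75291))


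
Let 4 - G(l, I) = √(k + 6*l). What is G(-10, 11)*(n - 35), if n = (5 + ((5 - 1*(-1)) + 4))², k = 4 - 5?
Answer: 760 - 190*I*√61 ≈ 760.0 - 1483.9*I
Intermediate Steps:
k = -1
G(l, I) = 4 - √(-1 + 6*l)
n = 225 (n = (5 + ((5 + 1) + 4))² = (5 + (6 + 4))² = (5 + 10)² = 15² = 225)
G(-10, 11)*(n - 35) = (4 - √(-1 + 6*(-10)))*(225 - 35) = (4 - √(-1 - 60))*190 = (4 - √(-61))*190 = (4 - I*√61)*190 = 760 - 190*I*√61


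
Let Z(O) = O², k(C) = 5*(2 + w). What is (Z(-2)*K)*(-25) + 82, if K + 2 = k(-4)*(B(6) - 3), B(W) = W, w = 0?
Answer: -2718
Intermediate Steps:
k(C) = 10 (k(C) = 5*(2 + 0) = 5*2 = 10)
K = 28 (K = -2 + 10*(6 - 3) = -2 + 10*3 = -2 + 30 = 28)
(Z(-2)*K)*(-25) + 82 = ((-2)²*28)*(-25) + 82 = (4*28)*(-25) + 82 = 112*(-25) + 82 = -2800 + 82 = -2718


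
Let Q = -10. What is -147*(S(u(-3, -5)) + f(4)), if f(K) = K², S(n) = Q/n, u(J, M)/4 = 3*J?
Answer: -14357/6 ≈ -2392.8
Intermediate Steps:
u(J, M) = 12*J (u(J, M) = 4*(3*J) = 12*J)
S(n) = -10/n
-147*(S(u(-3, -5)) + f(4)) = -147*(-10/(12*(-3)) + 4²) = -147*(-10/(-36) + 16) = -147*(-10*(-1/36) + 16) = -147*(5/18 + 16) = -147*293/18 = -14357/6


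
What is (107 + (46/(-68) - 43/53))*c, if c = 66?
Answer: 6274389/901 ≈ 6963.8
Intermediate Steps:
(107 + (46/(-68) - 43/53))*c = (107 + (46/(-68) - 43/53))*66 = (107 + (46*(-1/68) - 43*1/53))*66 = (107 + (-23/34 - 43/53))*66 = (107 - 2681/1802)*66 = (190133/1802)*66 = 6274389/901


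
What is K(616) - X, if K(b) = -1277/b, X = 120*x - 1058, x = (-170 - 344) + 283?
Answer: 17725971/616 ≈ 28776.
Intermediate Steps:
x = -231 (x = -514 + 283 = -231)
X = -28778 (X = 120*(-231) - 1058 = -27720 - 1058 = -28778)
K(616) - X = -1277/616 - 1*(-28778) = -1277*1/616 + 28778 = -1277/616 + 28778 = 17725971/616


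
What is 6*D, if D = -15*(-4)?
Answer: 360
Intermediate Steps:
D = 60
6*D = 6*60 = 360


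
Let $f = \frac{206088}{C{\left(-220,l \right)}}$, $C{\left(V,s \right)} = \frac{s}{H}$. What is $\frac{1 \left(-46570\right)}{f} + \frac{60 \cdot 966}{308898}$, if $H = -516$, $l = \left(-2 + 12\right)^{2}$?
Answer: $\frac{52792263845}{228115612836} \approx 0.23143$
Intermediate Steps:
$l = 100$ ($l = 10^{2} = 100$)
$C{\left(V,s \right)} = - \frac{s}{516}$ ($C{\left(V,s \right)} = \frac{s}{-516} = s \left(- \frac{1}{516}\right) = - \frac{s}{516}$)
$f = - \frac{26585352}{25}$ ($f = \frac{206088}{\left(- \frac{1}{516}\right) 100} = \frac{206088}{- \frac{25}{129}} = 206088 \left(- \frac{129}{25}\right) = - \frac{26585352}{25} \approx -1.0634 \cdot 10^{6}$)
$\frac{1 \left(-46570\right)}{f} + \frac{60 \cdot 966}{308898} = \frac{1 \left(-46570\right)}{- \frac{26585352}{25}} + \frac{60 \cdot 966}{308898} = \left(-46570\right) \left(- \frac{25}{26585352}\right) + 57960 \cdot \frac{1}{308898} = \frac{582125}{13292676} + \frac{3220}{17161} = \frac{52792263845}{228115612836}$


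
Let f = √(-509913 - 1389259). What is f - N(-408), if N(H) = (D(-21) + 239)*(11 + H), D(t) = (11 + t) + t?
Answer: 82576 + 2*I*√474793 ≈ 82576.0 + 1378.1*I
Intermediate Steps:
D(t) = 11 + 2*t
N(H) = 2288 + 208*H (N(H) = ((11 + 2*(-21)) + 239)*(11 + H) = ((11 - 42) + 239)*(11 + H) = (-31 + 239)*(11 + H) = 208*(11 + H) = 2288 + 208*H)
f = 2*I*√474793 (f = √(-1899172) = 2*I*√474793 ≈ 1378.1*I)
f - N(-408) = 2*I*√474793 - (2288 + 208*(-408)) = 2*I*√474793 - (2288 - 84864) = 2*I*√474793 - 1*(-82576) = 2*I*√474793 + 82576 = 82576 + 2*I*√474793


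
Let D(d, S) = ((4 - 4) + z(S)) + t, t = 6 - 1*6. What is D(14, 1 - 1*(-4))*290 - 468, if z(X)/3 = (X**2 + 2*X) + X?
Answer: 34332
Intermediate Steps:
t = 0 (t = 6 - 6 = 0)
z(X) = 3*X**2 + 9*X (z(X) = 3*((X**2 + 2*X) + X) = 3*(X**2 + 3*X) = 3*X**2 + 9*X)
D(d, S) = 3*S*(3 + S) (D(d, S) = ((4 - 4) + 3*S*(3 + S)) + 0 = (0 + 3*S*(3 + S)) + 0 = 3*S*(3 + S) + 0 = 3*S*(3 + S))
D(14, 1 - 1*(-4))*290 - 468 = (3*(1 - 1*(-4))*(3 + (1 - 1*(-4))))*290 - 468 = (3*(1 + 4)*(3 + (1 + 4)))*290 - 468 = (3*5*(3 + 5))*290 - 468 = (3*5*8)*290 - 468 = 120*290 - 468 = 34800 - 468 = 34332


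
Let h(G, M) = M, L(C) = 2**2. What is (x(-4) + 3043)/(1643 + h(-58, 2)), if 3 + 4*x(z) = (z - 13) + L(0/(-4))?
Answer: 3039/1645 ≈ 1.8474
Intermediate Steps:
L(C) = 4
x(z) = -3 + z/4 (x(z) = -3/4 + ((z - 13) + 4)/4 = -3/4 + ((-13 + z) + 4)/4 = -3/4 + (-9 + z)/4 = -3/4 + (-9/4 + z/4) = -3 + z/4)
(x(-4) + 3043)/(1643 + h(-58, 2)) = ((-3 + (1/4)*(-4)) + 3043)/(1643 + 2) = ((-3 - 1) + 3043)/1645 = (-4 + 3043)*(1/1645) = 3039*(1/1645) = 3039/1645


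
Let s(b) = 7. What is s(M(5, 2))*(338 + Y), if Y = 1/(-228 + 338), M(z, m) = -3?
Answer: 260267/110 ≈ 2366.1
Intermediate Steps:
Y = 1/110 ≈ 0.0090909
s(M(5, 2))*(338 + Y) = 7*(338 + 1/110) = 7*(37181/110) = 260267/110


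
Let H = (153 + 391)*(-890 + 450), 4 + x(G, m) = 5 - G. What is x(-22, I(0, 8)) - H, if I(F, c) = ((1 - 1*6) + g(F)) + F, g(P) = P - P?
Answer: 239383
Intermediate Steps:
g(P) = 0
I(F, c) = -5 + F (I(F, c) = ((1 - 1*6) + 0) + F = ((1 - 6) + 0) + F = (-5 + 0) + F = -5 + F)
x(G, m) = 1 - G (x(G, m) = -4 + (5 - G) = 1 - G)
H = -239360 (H = 544*(-440) = -239360)
x(-22, I(0, 8)) - H = (1 - 1*(-22)) - 1*(-239360) = (1 + 22) + 239360 = 23 + 239360 = 239383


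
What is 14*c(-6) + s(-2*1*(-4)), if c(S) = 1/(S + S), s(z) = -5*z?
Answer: -247/6 ≈ -41.167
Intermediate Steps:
c(S) = 1/(2*S)
14*c(-6) + s(-2*1*(-4)) = 14*((½)/(-6)) - 5*(-2*1)*(-4) = 14*((½)*(-⅙)) - (-10)*(-4) = 14*(-1/12) - 5*8 = -7/6 - 40 = -247/6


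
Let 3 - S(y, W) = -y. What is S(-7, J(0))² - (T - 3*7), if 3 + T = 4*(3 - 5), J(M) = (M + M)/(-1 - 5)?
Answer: 48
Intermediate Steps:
J(M) = -M/3 (J(M) = (2*M)/(-6) = (2*M)*(-⅙) = -M/3)
T = -11 (T = -3 + 4*(3 - 5) = -3 + 4*(-2) = -3 - 8 = -11)
S(y, W) = 3 + y (S(y, W) = 3 - (-1)*y = 3 + y)
S(-7, J(0))² - (T - 3*7) = (3 - 7)² - (-11 - 3*7) = (-4)² - (-11 - 21) = 16 - 1*(-32) = 16 + 32 = 48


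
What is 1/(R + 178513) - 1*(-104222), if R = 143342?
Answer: 33544371811/321855 ≈ 1.0422e+5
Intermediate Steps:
1/(R + 178513) - 1*(-104222) = 1/(143342 + 178513) - 1*(-104222) = 1/321855 + 104222 = 33544371811/321855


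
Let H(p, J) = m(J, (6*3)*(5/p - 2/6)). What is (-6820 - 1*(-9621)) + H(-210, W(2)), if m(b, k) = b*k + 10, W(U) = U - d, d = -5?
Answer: 2766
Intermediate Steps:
W(U) = 5 + U (W(U) = U - 1*(-5) = U + 5 = 5 + U)
m(b, k) = 10 + b*k
H(p, J) = 10 + J*(-6 + 90/p) (H(p, J) = 10 + J*((6*3)*(5/p - 2/6)) = 10 + J*(18*(5/p - 2*⅙)) = 10 + J*(18*(5/p - ⅓)) = 10 + J*(18*(-⅓ + 5/p)) = 10 + J*(-6 + 90/p))
(-6820 - 1*(-9621)) + H(-210, W(2)) = (-6820 - 1*(-9621)) + (10 - 6*(5 + 2) + 90*(5 + 2)/(-210)) = (-6820 + 9621) + (10 - 6*7 + 90*7*(-1/210)) = 2801 + (10 - 42 - 3) = 2801 - 35 = 2766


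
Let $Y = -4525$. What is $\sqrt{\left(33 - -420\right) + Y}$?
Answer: $2 i \sqrt{1018} \approx 63.812 i$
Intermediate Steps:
$\sqrt{\left(33 - -420\right) + Y} = \sqrt{\left(33 - -420\right) - 4525} = \sqrt{\left(33 + 420\right) - 4525} = \sqrt{453 - 4525} = \sqrt{-4072} = 2 i \sqrt{1018}$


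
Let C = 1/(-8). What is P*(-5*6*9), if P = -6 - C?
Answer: 6345/4 ≈ 1586.3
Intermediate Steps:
C = -⅛ ≈ -0.12500
P = -47/8 (P = -6 - 1*(-⅛) = -6 + ⅛ = -47/8 ≈ -5.8750)
P*(-5*6*9) = -47*(-5*6)*9/8 = -(-705)*9/4 = -47/8*(-270) = 6345/4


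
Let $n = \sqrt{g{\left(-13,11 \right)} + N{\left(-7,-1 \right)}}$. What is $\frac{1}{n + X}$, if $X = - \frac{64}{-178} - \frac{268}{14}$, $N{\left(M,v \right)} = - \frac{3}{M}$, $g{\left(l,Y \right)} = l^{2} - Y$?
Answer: $- \frac{7290346}{75446081} - \frac{55447 \sqrt{7763}}{75446081} \approx -0.16138$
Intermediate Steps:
$X = - \frac{11702}{623}$ ($X = \left(-64\right) \left(- \frac{1}{178}\right) - \frac{134}{7} = \frac{32}{89} - \frac{134}{7} = - \frac{11702}{623} \approx -18.783$)
$n = \frac{\sqrt{7763}}{7}$ ($n = \sqrt{\left(\left(-13\right)^{2} - 11\right) - \frac{3}{-7}} = \sqrt{\left(169 - 11\right) - - \frac{3}{7}} = \sqrt{158 + \frac{3}{7}} = \sqrt{\frac{1109}{7}} = \frac{\sqrt{7763}}{7} \approx 12.587$)
$\frac{1}{n + X} = \frac{1}{\frac{\sqrt{7763}}{7} - \frac{11702}{623}} = \frac{1}{- \frac{11702}{623} + \frac{\sqrt{7763}}{7}}$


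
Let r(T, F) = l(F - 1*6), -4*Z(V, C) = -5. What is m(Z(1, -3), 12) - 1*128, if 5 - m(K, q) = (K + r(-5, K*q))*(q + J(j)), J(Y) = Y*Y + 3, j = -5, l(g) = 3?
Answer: -293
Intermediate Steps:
Z(V, C) = 5/4 (Z(V, C) = -¼*(-5) = 5/4)
r(T, F) = 3
J(Y) = 3 + Y² (J(Y) = Y² + 3 = 3 + Y²)
m(K, q) = 5 - (3 + K)*(28 + q) (m(K, q) = 5 - (K + 3)*(q + (3 + (-5)²)) = 5 - (3 + K)*(q + (3 + 25)) = 5 - (3 + K)*(q + 28) = 5 - (3 + K)*(28 + q))
m(Z(1, -3), 12) - 1*128 = (-79 - 28*5/4 - 3*12 - 1*5/4*12) - 1*128 = (-79 - 35 - 36 - 15) - 128 = -165 - 128 = -293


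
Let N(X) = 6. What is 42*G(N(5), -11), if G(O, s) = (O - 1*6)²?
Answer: 0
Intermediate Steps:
G(O, s) = (-6 + O)² (G(O, s) = (O - 6)² = (-6 + O)²)
42*G(N(5), -11) = 42*(-6 + 6)² = 42*0² = 42*0 = 0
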